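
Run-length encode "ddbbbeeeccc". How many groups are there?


Input: ddbbbeeeccc
Scanning for consecutive runs:
  Group 1: 'd' x 2 (positions 0-1)
  Group 2: 'b' x 3 (positions 2-4)
  Group 3: 'e' x 3 (positions 5-7)
  Group 4: 'c' x 3 (positions 8-10)
Total groups: 4

4


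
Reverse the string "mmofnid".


Input: mmofnid
Reading characters right to left:
  Position 6: 'd'
  Position 5: 'i'
  Position 4: 'n'
  Position 3: 'f'
  Position 2: 'o'
  Position 1: 'm'
  Position 0: 'm'
Reversed: dinfomm

dinfomm


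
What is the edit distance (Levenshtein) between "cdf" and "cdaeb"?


Computing edit distance: "cdf" -> "cdaeb"
DP table:
           c    d    a    e    b
      0    1    2    3    4    5
  c   1    0    1    2    3    4
  d   2    1    0    1    2    3
  f   3    2    1    1    2    3
Edit distance = dp[3][5] = 3

3


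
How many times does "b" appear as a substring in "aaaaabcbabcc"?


Searching for "b" in "aaaaabcbabcc"
Scanning each position:
  Position 0: "a" => no
  Position 1: "a" => no
  Position 2: "a" => no
  Position 3: "a" => no
  Position 4: "a" => no
  Position 5: "b" => MATCH
  Position 6: "c" => no
  Position 7: "b" => MATCH
  Position 8: "a" => no
  Position 9: "b" => MATCH
  Position 10: "c" => no
  Position 11: "c" => no
Total occurrences: 3

3


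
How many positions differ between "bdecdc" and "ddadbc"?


Comparing "bdecdc" and "ddadbc" position by position:
  Position 0: 'b' vs 'd' => DIFFER
  Position 1: 'd' vs 'd' => same
  Position 2: 'e' vs 'a' => DIFFER
  Position 3: 'c' vs 'd' => DIFFER
  Position 4: 'd' vs 'b' => DIFFER
  Position 5: 'c' vs 'c' => same
Positions that differ: 4

4


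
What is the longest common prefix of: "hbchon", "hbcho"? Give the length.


Words: hbchon, hbcho
  Position 0: all 'h' => match
  Position 1: all 'b' => match
  Position 2: all 'c' => match
  Position 3: all 'h' => match
  Position 4: all 'o' => match
LCP = "hbcho" (length 5)

5


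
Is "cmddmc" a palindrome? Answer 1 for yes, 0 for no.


Input: cmddmc
Reversed: cmddmc
  Compare pos 0 ('c') with pos 5 ('c'): match
  Compare pos 1 ('m') with pos 4 ('m'): match
  Compare pos 2 ('d') with pos 3 ('d'): match
Result: palindrome

1


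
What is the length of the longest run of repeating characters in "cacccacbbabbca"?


Input: "cacccacbbabbca"
Scanning for longest run:
  Position 1 ('a'): new char, reset run to 1
  Position 2 ('c'): new char, reset run to 1
  Position 3 ('c'): continues run of 'c', length=2
  Position 4 ('c'): continues run of 'c', length=3
  Position 5 ('a'): new char, reset run to 1
  Position 6 ('c'): new char, reset run to 1
  Position 7 ('b'): new char, reset run to 1
  Position 8 ('b'): continues run of 'b', length=2
  Position 9 ('a'): new char, reset run to 1
  Position 10 ('b'): new char, reset run to 1
  Position 11 ('b'): continues run of 'b', length=2
  Position 12 ('c'): new char, reset run to 1
  Position 13 ('a'): new char, reset run to 1
Longest run: 'c' with length 3

3


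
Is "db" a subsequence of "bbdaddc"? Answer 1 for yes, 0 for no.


Check if "db" is a subsequence of "bbdaddc"
Greedy scan:
  Position 0 ('b'): no match needed
  Position 1 ('b'): no match needed
  Position 2 ('d'): matches sub[0] = 'd'
  Position 3 ('a'): no match needed
  Position 4 ('d'): no match needed
  Position 5 ('d'): no match needed
  Position 6 ('c'): no match needed
Only matched 1/2 characters => not a subsequence

0


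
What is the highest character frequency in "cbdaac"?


Input: cbdaac
Character counts:
  'a': 2
  'b': 1
  'c': 2
  'd': 1
Maximum frequency: 2

2


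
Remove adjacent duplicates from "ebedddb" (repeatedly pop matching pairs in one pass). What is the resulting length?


Input: ebedddb
Stack-based adjacent duplicate removal:
  Read 'e': push. Stack: e
  Read 'b': push. Stack: eb
  Read 'e': push. Stack: ebe
  Read 'd': push. Stack: ebed
  Read 'd': matches stack top 'd' => pop. Stack: ebe
  Read 'd': push. Stack: ebed
  Read 'b': push. Stack: ebedb
Final stack: "ebedb" (length 5)

5


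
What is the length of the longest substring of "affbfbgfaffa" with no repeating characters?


Input: "affbfbgfaffa"
Sliding window (track last position of each char):
  Position 0 ('a'): window [0,0] length 1 -- new best
  Position 1 ('f'): window [0,1] length 2 -- new best
  Position 2 ('f'): repeat (last at 1), move window start to 2
  Position 2 ('f'): window [2,2] length 1
  Position 3 ('b'): window [2,3] length 2
  Position 4 ('f'): repeat (last at 2), move window start to 3
  Position 4 ('f'): window [3,4] length 2
  Position 5 ('b'): repeat (last at 3), move window start to 4
  Position 5 ('b'): window [4,5] length 2
  Position 6 ('g'): window [4,6] length 3 -- new best
  Position 7 ('f'): repeat (last at 4), move window start to 5
  Position 7 ('f'): window [5,7] length 3
  Position 8 ('a'): window [5,8] length 4 -- new best
  Position 9 ('f'): repeat (last at 7), move window start to 8
  Position 9 ('f'): window [8,9] length 2
  Position 10 ('f'): repeat (last at 9), move window start to 10
  Position 10 ('f'): window [10,10] length 1
  Position 11 ('a'): window [10,11] length 2
Longest substring with no repeats: "bgfa" with length 4

4


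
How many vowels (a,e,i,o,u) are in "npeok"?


Input: npeok
Checking each character:
  'n' at position 0: consonant
  'p' at position 1: consonant
  'e' at position 2: vowel (running total: 1)
  'o' at position 3: vowel (running total: 2)
  'k' at position 4: consonant
Total vowels: 2

2


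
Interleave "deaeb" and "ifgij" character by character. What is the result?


Interleaving "deaeb" and "ifgij":
  Position 0: 'd' from first, 'i' from second => "di"
  Position 1: 'e' from first, 'f' from second => "ef"
  Position 2: 'a' from first, 'g' from second => "ag"
  Position 3: 'e' from first, 'i' from second => "ei"
  Position 4: 'b' from first, 'j' from second => "bj"
Result: diefageibj

diefageibj


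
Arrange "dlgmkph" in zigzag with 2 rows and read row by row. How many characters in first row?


Zigzag "dlgmkph" into 2 rows:
Placing characters:
  'd' => row 0
  'l' => row 1
  'g' => row 0
  'm' => row 1
  'k' => row 0
  'p' => row 1
  'h' => row 0
Rows:
  Row 0: "dgkh"
  Row 1: "lmp"
First row length: 4

4


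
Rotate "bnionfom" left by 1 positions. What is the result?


Input: "bnionfom", rotate left by 1
First 1 characters: "b"
Remaining characters: "nionfom"
Concatenate remaining + first: "nionfom" + "b" = "nionfomb"

nionfomb


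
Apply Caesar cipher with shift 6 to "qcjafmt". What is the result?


Caesar cipher: shift "qcjafmt" by 6
  'q' (pos 16) + 6 = pos 22 = 'w'
  'c' (pos 2) + 6 = pos 8 = 'i'
  'j' (pos 9) + 6 = pos 15 = 'p'
  'a' (pos 0) + 6 = pos 6 = 'g'
  'f' (pos 5) + 6 = pos 11 = 'l'
  'm' (pos 12) + 6 = pos 18 = 's'
  't' (pos 19) + 6 = pos 25 = 'z'
Result: wipglsz

wipglsz


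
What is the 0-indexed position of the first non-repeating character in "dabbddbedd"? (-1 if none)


Input: dabbddbedd
Character frequencies:
  'a': 1
  'b': 3
  'd': 5
  'e': 1
Scanning left to right for freq == 1:
  Position 0 ('d'): freq=5, skip
  Position 1 ('a'): unique! => answer = 1

1


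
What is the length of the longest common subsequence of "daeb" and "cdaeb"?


LCS of "daeb" and "cdaeb"
DP table:
           c    d    a    e    b
      0    0    0    0    0    0
  d   0    0    1    1    1    1
  a   0    0    1    2    2    2
  e   0    0    1    2    3    3
  b   0    0    1    2    3    4
LCS length = dp[4][5] = 4

4


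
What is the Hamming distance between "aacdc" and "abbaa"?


Comparing "aacdc" and "abbaa" position by position:
  Position 0: 'a' vs 'a' => same
  Position 1: 'a' vs 'b' => differ
  Position 2: 'c' vs 'b' => differ
  Position 3: 'd' vs 'a' => differ
  Position 4: 'c' vs 'a' => differ
Total differences (Hamming distance): 4

4


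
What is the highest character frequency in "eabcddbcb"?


Input: eabcddbcb
Character counts:
  'a': 1
  'b': 3
  'c': 2
  'd': 2
  'e': 1
Maximum frequency: 3

3


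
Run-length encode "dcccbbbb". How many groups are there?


Input: dcccbbbb
Scanning for consecutive runs:
  Group 1: 'd' x 1 (positions 0-0)
  Group 2: 'c' x 3 (positions 1-3)
  Group 3: 'b' x 4 (positions 4-7)
Total groups: 3

3


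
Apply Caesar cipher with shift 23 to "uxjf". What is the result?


Caesar cipher: shift "uxjf" by 23
  'u' (pos 20) + 23 = pos 17 = 'r'
  'x' (pos 23) + 23 = pos 20 = 'u'
  'j' (pos 9) + 23 = pos 6 = 'g'
  'f' (pos 5) + 23 = pos 2 = 'c'
Result: rugc

rugc


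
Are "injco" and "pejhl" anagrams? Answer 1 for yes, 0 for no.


Strings: "injco", "pejhl"
Sorted first:  cijno
Sorted second: ehjlp
Differ at position 0: 'c' vs 'e' => not anagrams

0


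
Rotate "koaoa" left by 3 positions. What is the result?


Input: "koaoa", rotate left by 3
First 3 characters: "koa"
Remaining characters: "oa"
Concatenate remaining + first: "oa" + "koa" = "oakoa"

oakoa


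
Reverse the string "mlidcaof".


Input: mlidcaof
Reading characters right to left:
  Position 7: 'f'
  Position 6: 'o'
  Position 5: 'a'
  Position 4: 'c'
  Position 3: 'd'
  Position 2: 'i'
  Position 1: 'l'
  Position 0: 'm'
Reversed: foacdilm

foacdilm


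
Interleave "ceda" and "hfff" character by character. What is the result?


Interleaving "ceda" and "hfff":
  Position 0: 'c' from first, 'h' from second => "ch"
  Position 1: 'e' from first, 'f' from second => "ef"
  Position 2: 'd' from first, 'f' from second => "df"
  Position 3: 'a' from first, 'f' from second => "af"
Result: chefdfaf

chefdfaf


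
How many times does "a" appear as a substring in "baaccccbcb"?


Searching for "a" in "baaccccbcb"
Scanning each position:
  Position 0: "b" => no
  Position 1: "a" => MATCH
  Position 2: "a" => MATCH
  Position 3: "c" => no
  Position 4: "c" => no
  Position 5: "c" => no
  Position 6: "c" => no
  Position 7: "b" => no
  Position 8: "c" => no
  Position 9: "b" => no
Total occurrences: 2

2


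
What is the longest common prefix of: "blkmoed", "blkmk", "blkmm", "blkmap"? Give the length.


Words: blkmoed, blkmk, blkmm, blkmap
  Position 0: all 'b' => match
  Position 1: all 'l' => match
  Position 2: all 'k' => match
  Position 3: all 'm' => match
  Position 4: ('o', 'k', 'm', 'a') => mismatch, stop
LCP = "blkm" (length 4)

4


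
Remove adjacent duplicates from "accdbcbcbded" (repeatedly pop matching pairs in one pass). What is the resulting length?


Input: accdbcbcbded
Stack-based adjacent duplicate removal:
  Read 'a': push. Stack: a
  Read 'c': push. Stack: ac
  Read 'c': matches stack top 'c' => pop. Stack: a
  Read 'd': push. Stack: ad
  Read 'b': push. Stack: adb
  Read 'c': push. Stack: adbc
  Read 'b': push. Stack: adbcb
  Read 'c': push. Stack: adbcbc
  Read 'b': push. Stack: adbcbcb
  Read 'd': push. Stack: adbcbcbd
  Read 'e': push. Stack: adbcbcbde
  Read 'd': push. Stack: adbcbcbded
Final stack: "adbcbcbded" (length 10)

10


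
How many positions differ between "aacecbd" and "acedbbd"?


Comparing "aacecbd" and "acedbbd" position by position:
  Position 0: 'a' vs 'a' => same
  Position 1: 'a' vs 'c' => DIFFER
  Position 2: 'c' vs 'e' => DIFFER
  Position 3: 'e' vs 'd' => DIFFER
  Position 4: 'c' vs 'b' => DIFFER
  Position 5: 'b' vs 'b' => same
  Position 6: 'd' vs 'd' => same
Positions that differ: 4

4


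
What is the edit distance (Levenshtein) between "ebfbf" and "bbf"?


Computing edit distance: "ebfbf" -> "bbf"
DP table:
           b    b    f
      0    1    2    3
  e   1    1    2    3
  b   2    1    1    2
  f   3    2    2    1
  b   4    3    2    2
  f   5    4    3    2
Edit distance = dp[5][3] = 2

2


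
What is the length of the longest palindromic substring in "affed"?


Input: "affed"
Checking substrings for palindromes:
  [1:3] "ff" (len 2) => palindrome
Longest palindromic substring: "ff" with length 2

2


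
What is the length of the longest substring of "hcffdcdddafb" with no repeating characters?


Input: "hcffdcdddafb"
Sliding window (track last position of each char):
  Position 0 ('h'): window [0,0] length 1 -- new best
  Position 1 ('c'): window [0,1] length 2 -- new best
  Position 2 ('f'): window [0,2] length 3 -- new best
  Position 3 ('f'): repeat (last at 2), move window start to 3
  Position 3 ('f'): window [3,3] length 1
  Position 4 ('d'): window [3,4] length 2
  Position 5 ('c'): window [3,5] length 3
  Position 6 ('d'): repeat (last at 4), move window start to 5
  Position 6 ('d'): window [5,6] length 2
  Position 7 ('d'): repeat (last at 6), move window start to 7
  Position 7 ('d'): window [7,7] length 1
  Position 8 ('d'): repeat (last at 7), move window start to 8
  Position 8 ('d'): window [8,8] length 1
  Position 9 ('a'): window [8,9] length 2
  Position 10 ('f'): window [8,10] length 3
  Position 11 ('b'): window [8,11] length 4 -- new best
Longest substring with no repeats: "dafb" with length 4

4


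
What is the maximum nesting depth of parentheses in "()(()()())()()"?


Input: "()(()()())()()"
Tracking depth:
  Position 0 '(': depth becomes 1
  Position 1 ')': depth becomes 0
  Position 2 '(': depth becomes 1
  Position 3 '(': depth becomes 2
  Position 4 ')': depth becomes 1
  Position 5 '(': depth becomes 2
  Position 6 ')': depth becomes 1
  Position 7 '(': depth becomes 2
  Position 8 ')': depth becomes 1
  Position 9 ')': depth becomes 0
  Position 10 '(': depth becomes 1
  Position 11 ')': depth becomes 0
  Position 12 '(': depth becomes 1
  Position 13 ')': depth becomes 0
Maximum depth reached: 2

2


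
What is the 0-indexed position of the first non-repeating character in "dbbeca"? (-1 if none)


Input: dbbeca
Character frequencies:
  'a': 1
  'b': 2
  'c': 1
  'd': 1
  'e': 1
Scanning left to right for freq == 1:
  Position 0 ('d'): unique! => answer = 0

0


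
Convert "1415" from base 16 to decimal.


Input: "1415" in base 16
Positional expansion:
  Digit '1' (value 1) x 16^3 = 4096
  Digit '4' (value 4) x 16^2 = 1024
  Digit '1' (value 1) x 16^1 = 16
  Digit '5' (value 5) x 16^0 = 5
Sum = 5141

5141


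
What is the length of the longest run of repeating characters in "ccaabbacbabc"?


Input: "ccaabbacbabc"
Scanning for longest run:
  Position 1 ('c'): continues run of 'c', length=2
  Position 2 ('a'): new char, reset run to 1
  Position 3 ('a'): continues run of 'a', length=2
  Position 4 ('b'): new char, reset run to 1
  Position 5 ('b'): continues run of 'b', length=2
  Position 6 ('a'): new char, reset run to 1
  Position 7 ('c'): new char, reset run to 1
  Position 8 ('b'): new char, reset run to 1
  Position 9 ('a'): new char, reset run to 1
  Position 10 ('b'): new char, reset run to 1
  Position 11 ('c'): new char, reset run to 1
Longest run: 'c' with length 2

2


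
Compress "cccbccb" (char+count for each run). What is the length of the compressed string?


Input: cccbccb
Runs:
  'c' x 3 => "c3"
  'b' x 1 => "b1"
  'c' x 2 => "c2"
  'b' x 1 => "b1"
Compressed: "c3b1c2b1"
Compressed length: 8

8


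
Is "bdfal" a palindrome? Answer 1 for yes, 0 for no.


Input: bdfal
Reversed: lafdb
  Compare pos 0 ('b') with pos 4 ('l'): MISMATCH
  Compare pos 1 ('d') with pos 3 ('a'): MISMATCH
Result: not a palindrome

0


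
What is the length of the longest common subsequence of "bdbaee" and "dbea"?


LCS of "bdbaee" and "dbea"
DP table:
           d    b    e    a
      0    0    0    0    0
  b   0    0    1    1    1
  d   0    1    1    1    1
  b   0    1    2    2    2
  a   0    1    2    2    3
  e   0    1    2    3    3
  e   0    1    2    3    3
LCS length = dp[6][4] = 3

3


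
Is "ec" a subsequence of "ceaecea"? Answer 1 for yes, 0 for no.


Check if "ec" is a subsequence of "ceaecea"
Greedy scan:
  Position 0 ('c'): no match needed
  Position 1 ('e'): matches sub[0] = 'e'
  Position 2 ('a'): no match needed
  Position 3 ('e'): no match needed
  Position 4 ('c'): matches sub[1] = 'c'
  Position 5 ('e'): no match needed
  Position 6 ('a'): no match needed
All 2 characters matched => is a subsequence

1


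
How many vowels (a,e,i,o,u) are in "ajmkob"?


Input: ajmkob
Checking each character:
  'a' at position 0: vowel (running total: 1)
  'j' at position 1: consonant
  'm' at position 2: consonant
  'k' at position 3: consonant
  'o' at position 4: vowel (running total: 2)
  'b' at position 5: consonant
Total vowels: 2

2


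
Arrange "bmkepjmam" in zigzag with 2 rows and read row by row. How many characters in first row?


Zigzag "bmkepjmam" into 2 rows:
Placing characters:
  'b' => row 0
  'm' => row 1
  'k' => row 0
  'e' => row 1
  'p' => row 0
  'j' => row 1
  'm' => row 0
  'a' => row 1
  'm' => row 0
Rows:
  Row 0: "bkpmm"
  Row 1: "meja"
First row length: 5

5


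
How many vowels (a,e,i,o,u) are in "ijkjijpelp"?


Input: ijkjijpelp
Checking each character:
  'i' at position 0: vowel (running total: 1)
  'j' at position 1: consonant
  'k' at position 2: consonant
  'j' at position 3: consonant
  'i' at position 4: vowel (running total: 2)
  'j' at position 5: consonant
  'p' at position 6: consonant
  'e' at position 7: vowel (running total: 3)
  'l' at position 8: consonant
  'p' at position 9: consonant
Total vowels: 3

3


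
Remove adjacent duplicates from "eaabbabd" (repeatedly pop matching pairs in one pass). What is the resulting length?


Input: eaabbabd
Stack-based adjacent duplicate removal:
  Read 'e': push. Stack: e
  Read 'a': push. Stack: ea
  Read 'a': matches stack top 'a' => pop. Stack: e
  Read 'b': push. Stack: eb
  Read 'b': matches stack top 'b' => pop. Stack: e
  Read 'a': push. Stack: ea
  Read 'b': push. Stack: eab
  Read 'd': push. Stack: eabd
Final stack: "eabd" (length 4)

4


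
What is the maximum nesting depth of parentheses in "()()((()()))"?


Input: "()()((()()))"
Tracking depth:
  Position 0 '(': depth becomes 1
  Position 1 ')': depth becomes 0
  Position 2 '(': depth becomes 1
  Position 3 ')': depth becomes 0
  Position 4 '(': depth becomes 1
  Position 5 '(': depth becomes 2
  Position 6 '(': depth becomes 3
  Position 7 ')': depth becomes 2
  Position 8 '(': depth becomes 3
  Position 9 ')': depth becomes 2
  Position 10 ')': depth becomes 1
  Position 11 ')': depth becomes 0
Maximum depth reached: 3

3


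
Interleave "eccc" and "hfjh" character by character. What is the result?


Interleaving "eccc" and "hfjh":
  Position 0: 'e' from first, 'h' from second => "eh"
  Position 1: 'c' from first, 'f' from second => "cf"
  Position 2: 'c' from first, 'j' from second => "cj"
  Position 3: 'c' from first, 'h' from second => "ch"
Result: ehcfcjch

ehcfcjch


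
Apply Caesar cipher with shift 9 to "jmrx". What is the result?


Caesar cipher: shift "jmrx" by 9
  'j' (pos 9) + 9 = pos 18 = 's'
  'm' (pos 12) + 9 = pos 21 = 'v'
  'r' (pos 17) + 9 = pos 0 = 'a'
  'x' (pos 23) + 9 = pos 6 = 'g'
Result: svag

svag


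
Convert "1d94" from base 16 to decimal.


Input: "1d94" in base 16
Positional expansion:
  Digit '1' (value 1) x 16^3 = 4096
  Digit 'd' (value 13) x 16^2 = 3328
  Digit '9' (value 9) x 16^1 = 144
  Digit '4' (value 4) x 16^0 = 4
Sum = 7572

7572


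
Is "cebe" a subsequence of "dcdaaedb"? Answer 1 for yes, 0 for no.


Check if "cebe" is a subsequence of "dcdaaedb"
Greedy scan:
  Position 0 ('d'): no match needed
  Position 1 ('c'): matches sub[0] = 'c'
  Position 2 ('d'): no match needed
  Position 3 ('a'): no match needed
  Position 4 ('a'): no match needed
  Position 5 ('e'): matches sub[1] = 'e'
  Position 6 ('d'): no match needed
  Position 7 ('b'): matches sub[2] = 'b'
Only matched 3/4 characters => not a subsequence

0


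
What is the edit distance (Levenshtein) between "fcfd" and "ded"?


Computing edit distance: "fcfd" -> "ded"
DP table:
           d    e    d
      0    1    2    3
  f   1    1    2    3
  c   2    2    2    3
  f   3    3    3    3
  d   4    3    4    3
Edit distance = dp[4][3] = 3

3


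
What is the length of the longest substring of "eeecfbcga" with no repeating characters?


Input: "eeecfbcga"
Sliding window (track last position of each char):
  Position 0 ('e'): window [0,0] length 1 -- new best
  Position 1 ('e'): repeat (last at 0), move window start to 1
  Position 1 ('e'): window [1,1] length 1
  Position 2 ('e'): repeat (last at 1), move window start to 2
  Position 2 ('e'): window [2,2] length 1
  Position 3 ('c'): window [2,3] length 2 -- new best
  Position 4 ('f'): window [2,4] length 3 -- new best
  Position 5 ('b'): window [2,5] length 4 -- new best
  Position 6 ('c'): repeat (last at 3), move window start to 4
  Position 6 ('c'): window [4,6] length 3
  Position 7 ('g'): window [4,7] length 4
  Position 8 ('a'): window [4,8] length 5 -- new best
Longest substring with no repeats: "fbcga" with length 5

5


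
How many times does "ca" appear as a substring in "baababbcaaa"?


Searching for "ca" in "baababbcaaa"
Scanning each position:
  Position 0: "ba" => no
  Position 1: "aa" => no
  Position 2: "ab" => no
  Position 3: "ba" => no
  Position 4: "ab" => no
  Position 5: "bb" => no
  Position 6: "bc" => no
  Position 7: "ca" => MATCH
  Position 8: "aa" => no
  Position 9: "aa" => no
Total occurrences: 1

1


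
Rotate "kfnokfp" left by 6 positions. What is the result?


Input: "kfnokfp", rotate left by 6
First 6 characters: "kfnokf"
Remaining characters: "p"
Concatenate remaining + first: "p" + "kfnokf" = "pkfnokf"

pkfnokf


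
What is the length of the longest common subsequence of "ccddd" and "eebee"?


LCS of "ccddd" and "eebee"
DP table:
           e    e    b    e    e
      0    0    0    0    0    0
  c   0    0    0    0    0    0
  c   0    0    0    0    0    0
  d   0    0    0    0    0    0
  d   0    0    0    0    0    0
  d   0    0    0    0    0    0
LCS length = dp[5][5] = 0

0


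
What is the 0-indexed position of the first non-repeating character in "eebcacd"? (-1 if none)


Input: eebcacd
Character frequencies:
  'a': 1
  'b': 1
  'c': 2
  'd': 1
  'e': 2
Scanning left to right for freq == 1:
  Position 0 ('e'): freq=2, skip
  Position 1 ('e'): freq=2, skip
  Position 2 ('b'): unique! => answer = 2

2


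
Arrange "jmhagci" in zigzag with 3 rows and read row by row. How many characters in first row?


Zigzag "jmhagci" into 3 rows:
Placing characters:
  'j' => row 0
  'm' => row 1
  'h' => row 2
  'a' => row 1
  'g' => row 0
  'c' => row 1
  'i' => row 2
Rows:
  Row 0: "jg"
  Row 1: "mac"
  Row 2: "hi"
First row length: 2

2


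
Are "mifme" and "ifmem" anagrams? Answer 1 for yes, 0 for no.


Strings: "mifme", "ifmem"
Sorted first:  efimm
Sorted second: efimm
Sorted forms match => anagrams

1


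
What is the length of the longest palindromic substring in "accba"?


Input: "accba"
Checking substrings for palindromes:
  [1:3] "cc" (len 2) => palindrome
Longest palindromic substring: "cc" with length 2

2


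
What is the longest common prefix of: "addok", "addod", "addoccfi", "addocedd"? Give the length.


Words: addok, addod, addoccfi, addocedd
  Position 0: all 'a' => match
  Position 1: all 'd' => match
  Position 2: all 'd' => match
  Position 3: all 'o' => match
  Position 4: ('k', 'd', 'c', 'c') => mismatch, stop
LCP = "addo" (length 4)

4


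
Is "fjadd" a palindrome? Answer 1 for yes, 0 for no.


Input: fjadd
Reversed: ddajf
  Compare pos 0 ('f') with pos 4 ('d'): MISMATCH
  Compare pos 1 ('j') with pos 3 ('d'): MISMATCH
Result: not a palindrome

0


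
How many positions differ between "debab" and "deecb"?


Comparing "debab" and "deecb" position by position:
  Position 0: 'd' vs 'd' => same
  Position 1: 'e' vs 'e' => same
  Position 2: 'b' vs 'e' => DIFFER
  Position 3: 'a' vs 'c' => DIFFER
  Position 4: 'b' vs 'b' => same
Positions that differ: 2

2


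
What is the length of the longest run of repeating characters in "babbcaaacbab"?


Input: "babbcaaacbab"
Scanning for longest run:
  Position 1 ('a'): new char, reset run to 1
  Position 2 ('b'): new char, reset run to 1
  Position 3 ('b'): continues run of 'b', length=2
  Position 4 ('c'): new char, reset run to 1
  Position 5 ('a'): new char, reset run to 1
  Position 6 ('a'): continues run of 'a', length=2
  Position 7 ('a'): continues run of 'a', length=3
  Position 8 ('c'): new char, reset run to 1
  Position 9 ('b'): new char, reset run to 1
  Position 10 ('a'): new char, reset run to 1
  Position 11 ('b'): new char, reset run to 1
Longest run: 'a' with length 3

3


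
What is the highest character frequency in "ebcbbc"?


Input: ebcbbc
Character counts:
  'b': 3
  'c': 2
  'e': 1
Maximum frequency: 3

3


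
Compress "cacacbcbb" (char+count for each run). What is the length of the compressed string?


Input: cacacbcbb
Runs:
  'c' x 1 => "c1"
  'a' x 1 => "a1"
  'c' x 1 => "c1"
  'a' x 1 => "a1"
  'c' x 1 => "c1"
  'b' x 1 => "b1"
  'c' x 1 => "c1"
  'b' x 2 => "b2"
Compressed: "c1a1c1a1c1b1c1b2"
Compressed length: 16

16


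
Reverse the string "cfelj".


Input: cfelj
Reading characters right to left:
  Position 4: 'j'
  Position 3: 'l'
  Position 2: 'e'
  Position 1: 'f'
  Position 0: 'c'
Reversed: jlefc

jlefc


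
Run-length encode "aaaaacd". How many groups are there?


Input: aaaaacd
Scanning for consecutive runs:
  Group 1: 'a' x 5 (positions 0-4)
  Group 2: 'c' x 1 (positions 5-5)
  Group 3: 'd' x 1 (positions 6-6)
Total groups: 3

3


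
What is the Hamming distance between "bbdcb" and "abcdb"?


Comparing "bbdcb" and "abcdb" position by position:
  Position 0: 'b' vs 'a' => differ
  Position 1: 'b' vs 'b' => same
  Position 2: 'd' vs 'c' => differ
  Position 3: 'c' vs 'd' => differ
  Position 4: 'b' vs 'b' => same
Total differences (Hamming distance): 3

3


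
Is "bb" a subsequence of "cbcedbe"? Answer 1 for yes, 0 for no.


Check if "bb" is a subsequence of "cbcedbe"
Greedy scan:
  Position 0 ('c'): no match needed
  Position 1 ('b'): matches sub[0] = 'b'
  Position 2 ('c'): no match needed
  Position 3 ('e'): no match needed
  Position 4 ('d'): no match needed
  Position 5 ('b'): matches sub[1] = 'b'
  Position 6 ('e'): no match needed
All 2 characters matched => is a subsequence

1


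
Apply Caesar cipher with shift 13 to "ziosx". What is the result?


Caesar cipher: shift "ziosx" by 13
  'z' (pos 25) + 13 = pos 12 = 'm'
  'i' (pos 8) + 13 = pos 21 = 'v'
  'o' (pos 14) + 13 = pos 1 = 'b'
  's' (pos 18) + 13 = pos 5 = 'f'
  'x' (pos 23) + 13 = pos 10 = 'k'
Result: mvbfk

mvbfk


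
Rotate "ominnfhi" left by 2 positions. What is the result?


Input: "ominnfhi", rotate left by 2
First 2 characters: "om"
Remaining characters: "innfhi"
Concatenate remaining + first: "innfhi" + "om" = "innfhiom"

innfhiom


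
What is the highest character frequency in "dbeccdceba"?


Input: dbeccdceba
Character counts:
  'a': 1
  'b': 2
  'c': 3
  'd': 2
  'e': 2
Maximum frequency: 3

3


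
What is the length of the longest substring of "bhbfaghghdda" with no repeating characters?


Input: "bhbfaghghdda"
Sliding window (track last position of each char):
  Position 0 ('b'): window [0,0] length 1 -- new best
  Position 1 ('h'): window [0,1] length 2 -- new best
  Position 2 ('b'): repeat (last at 0), move window start to 1
  Position 2 ('b'): window [1,2] length 2
  Position 3 ('f'): window [1,3] length 3 -- new best
  Position 4 ('a'): window [1,4] length 4 -- new best
  Position 5 ('g'): window [1,5] length 5 -- new best
  Position 6 ('h'): repeat (last at 1), move window start to 2
  Position 6 ('h'): window [2,6] length 5
  Position 7 ('g'): repeat (last at 5), move window start to 6
  Position 7 ('g'): window [6,7] length 2
  Position 8 ('h'): repeat (last at 6), move window start to 7
  Position 8 ('h'): window [7,8] length 2
  Position 9 ('d'): window [7,9] length 3
  Position 10 ('d'): repeat (last at 9), move window start to 10
  Position 10 ('d'): window [10,10] length 1
  Position 11 ('a'): window [10,11] length 2
Longest substring with no repeats: "hbfag" with length 5

5


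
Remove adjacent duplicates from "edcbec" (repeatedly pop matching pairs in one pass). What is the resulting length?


Input: edcbec
Stack-based adjacent duplicate removal:
  Read 'e': push. Stack: e
  Read 'd': push. Stack: ed
  Read 'c': push. Stack: edc
  Read 'b': push. Stack: edcb
  Read 'e': push. Stack: edcbe
  Read 'c': push. Stack: edcbec
Final stack: "edcbec" (length 6)

6


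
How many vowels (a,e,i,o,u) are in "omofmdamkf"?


Input: omofmdamkf
Checking each character:
  'o' at position 0: vowel (running total: 1)
  'm' at position 1: consonant
  'o' at position 2: vowel (running total: 2)
  'f' at position 3: consonant
  'm' at position 4: consonant
  'd' at position 5: consonant
  'a' at position 6: vowel (running total: 3)
  'm' at position 7: consonant
  'k' at position 8: consonant
  'f' at position 9: consonant
Total vowels: 3

3


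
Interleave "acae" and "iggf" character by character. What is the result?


Interleaving "acae" and "iggf":
  Position 0: 'a' from first, 'i' from second => "ai"
  Position 1: 'c' from first, 'g' from second => "cg"
  Position 2: 'a' from first, 'g' from second => "ag"
  Position 3: 'e' from first, 'f' from second => "ef"
Result: aicgagef

aicgagef


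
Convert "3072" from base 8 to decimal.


Input: "3072" in base 8
Positional expansion:
  Digit '3' (value 3) x 8^3 = 1536
  Digit '0' (value 0) x 8^2 = 0
  Digit '7' (value 7) x 8^1 = 56
  Digit '2' (value 2) x 8^0 = 2
Sum = 1594

1594


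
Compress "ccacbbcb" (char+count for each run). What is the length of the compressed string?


Input: ccacbbcb
Runs:
  'c' x 2 => "c2"
  'a' x 1 => "a1"
  'c' x 1 => "c1"
  'b' x 2 => "b2"
  'c' x 1 => "c1"
  'b' x 1 => "b1"
Compressed: "c2a1c1b2c1b1"
Compressed length: 12

12


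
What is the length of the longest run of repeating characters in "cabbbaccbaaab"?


Input: "cabbbaccbaaab"
Scanning for longest run:
  Position 1 ('a'): new char, reset run to 1
  Position 2 ('b'): new char, reset run to 1
  Position 3 ('b'): continues run of 'b', length=2
  Position 4 ('b'): continues run of 'b', length=3
  Position 5 ('a'): new char, reset run to 1
  Position 6 ('c'): new char, reset run to 1
  Position 7 ('c'): continues run of 'c', length=2
  Position 8 ('b'): new char, reset run to 1
  Position 9 ('a'): new char, reset run to 1
  Position 10 ('a'): continues run of 'a', length=2
  Position 11 ('a'): continues run of 'a', length=3
  Position 12 ('b'): new char, reset run to 1
Longest run: 'b' with length 3

3


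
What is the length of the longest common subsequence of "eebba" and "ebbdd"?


LCS of "eebba" and "ebbdd"
DP table:
           e    b    b    d    d
      0    0    0    0    0    0
  e   0    1    1    1    1    1
  e   0    1    1    1    1    1
  b   0    1    2    2    2    2
  b   0    1    2    3    3    3
  a   0    1    2    3    3    3
LCS length = dp[5][5] = 3

3


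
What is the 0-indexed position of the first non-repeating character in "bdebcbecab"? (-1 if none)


Input: bdebcbecab
Character frequencies:
  'a': 1
  'b': 4
  'c': 2
  'd': 1
  'e': 2
Scanning left to right for freq == 1:
  Position 0 ('b'): freq=4, skip
  Position 1 ('d'): unique! => answer = 1

1


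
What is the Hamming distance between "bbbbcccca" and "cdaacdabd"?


Comparing "bbbbcccca" and "cdaacdabd" position by position:
  Position 0: 'b' vs 'c' => differ
  Position 1: 'b' vs 'd' => differ
  Position 2: 'b' vs 'a' => differ
  Position 3: 'b' vs 'a' => differ
  Position 4: 'c' vs 'c' => same
  Position 5: 'c' vs 'd' => differ
  Position 6: 'c' vs 'a' => differ
  Position 7: 'c' vs 'b' => differ
  Position 8: 'a' vs 'd' => differ
Total differences (Hamming distance): 8

8


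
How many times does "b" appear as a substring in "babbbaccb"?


Searching for "b" in "babbbaccb"
Scanning each position:
  Position 0: "b" => MATCH
  Position 1: "a" => no
  Position 2: "b" => MATCH
  Position 3: "b" => MATCH
  Position 4: "b" => MATCH
  Position 5: "a" => no
  Position 6: "c" => no
  Position 7: "c" => no
  Position 8: "b" => MATCH
Total occurrences: 5

5


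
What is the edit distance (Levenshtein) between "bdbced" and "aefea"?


Computing edit distance: "bdbced" -> "aefea"
DP table:
           a    e    f    e    a
      0    1    2    3    4    5
  b   1    1    2    3    4    5
  d   2    2    2    3    4    5
  b   3    3    3    3    4    5
  c   4    4    4    4    4    5
  e   5    5    4    5    4    5
  d   6    6    5    5    5    5
Edit distance = dp[6][5] = 5

5


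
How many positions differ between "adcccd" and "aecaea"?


Comparing "adcccd" and "aecaea" position by position:
  Position 0: 'a' vs 'a' => same
  Position 1: 'd' vs 'e' => DIFFER
  Position 2: 'c' vs 'c' => same
  Position 3: 'c' vs 'a' => DIFFER
  Position 4: 'c' vs 'e' => DIFFER
  Position 5: 'd' vs 'a' => DIFFER
Positions that differ: 4

4


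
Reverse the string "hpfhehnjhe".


Input: hpfhehnjhe
Reading characters right to left:
  Position 9: 'e'
  Position 8: 'h'
  Position 7: 'j'
  Position 6: 'n'
  Position 5: 'h'
  Position 4: 'e'
  Position 3: 'h'
  Position 2: 'f'
  Position 1: 'p'
  Position 0: 'h'
Reversed: ehjnhehfph

ehjnhehfph


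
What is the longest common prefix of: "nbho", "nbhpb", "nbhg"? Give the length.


Words: nbho, nbhpb, nbhg
  Position 0: all 'n' => match
  Position 1: all 'b' => match
  Position 2: all 'h' => match
  Position 3: ('o', 'p', 'g') => mismatch, stop
LCP = "nbh" (length 3)

3


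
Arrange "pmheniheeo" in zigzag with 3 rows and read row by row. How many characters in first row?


Zigzag "pmheniheeo" into 3 rows:
Placing characters:
  'p' => row 0
  'm' => row 1
  'h' => row 2
  'e' => row 1
  'n' => row 0
  'i' => row 1
  'h' => row 2
  'e' => row 1
  'e' => row 0
  'o' => row 1
Rows:
  Row 0: "pne"
  Row 1: "meieo"
  Row 2: "hh"
First row length: 3

3


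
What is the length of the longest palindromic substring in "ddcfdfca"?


Input: "ddcfdfca"
Checking substrings for palindromes:
  [2:7] "cfdfc" (len 5) => palindrome
  [3:6] "fdf" (len 3) => palindrome
  [0:2] "dd" (len 2) => palindrome
Longest palindromic substring: "cfdfc" with length 5

5


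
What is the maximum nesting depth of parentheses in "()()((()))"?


Input: "()()((()))"
Tracking depth:
  Position 0 '(': depth becomes 1
  Position 1 ')': depth becomes 0
  Position 2 '(': depth becomes 1
  Position 3 ')': depth becomes 0
  Position 4 '(': depth becomes 1
  Position 5 '(': depth becomes 2
  Position 6 '(': depth becomes 3
  Position 7 ')': depth becomes 2
  Position 8 ')': depth becomes 1
  Position 9 ')': depth becomes 0
Maximum depth reached: 3

3


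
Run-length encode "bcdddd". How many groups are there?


Input: bcdddd
Scanning for consecutive runs:
  Group 1: 'b' x 1 (positions 0-0)
  Group 2: 'c' x 1 (positions 1-1)
  Group 3: 'd' x 4 (positions 2-5)
Total groups: 3

3


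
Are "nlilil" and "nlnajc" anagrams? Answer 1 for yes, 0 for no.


Strings: "nlilil", "nlnajc"
Sorted first:  iillln
Sorted second: acjlnn
Differ at position 0: 'i' vs 'a' => not anagrams

0


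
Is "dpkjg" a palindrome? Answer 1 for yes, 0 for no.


Input: dpkjg
Reversed: gjkpd
  Compare pos 0 ('d') with pos 4 ('g'): MISMATCH
  Compare pos 1 ('p') with pos 3 ('j'): MISMATCH
Result: not a palindrome

0


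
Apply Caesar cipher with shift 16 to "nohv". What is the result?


Caesar cipher: shift "nohv" by 16
  'n' (pos 13) + 16 = pos 3 = 'd'
  'o' (pos 14) + 16 = pos 4 = 'e'
  'h' (pos 7) + 16 = pos 23 = 'x'
  'v' (pos 21) + 16 = pos 11 = 'l'
Result: dexl

dexl


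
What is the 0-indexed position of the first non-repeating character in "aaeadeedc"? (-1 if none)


Input: aaeadeedc
Character frequencies:
  'a': 3
  'c': 1
  'd': 2
  'e': 3
Scanning left to right for freq == 1:
  Position 0 ('a'): freq=3, skip
  Position 1 ('a'): freq=3, skip
  Position 2 ('e'): freq=3, skip
  Position 3 ('a'): freq=3, skip
  Position 4 ('d'): freq=2, skip
  Position 5 ('e'): freq=3, skip
  Position 6 ('e'): freq=3, skip
  Position 7 ('d'): freq=2, skip
  Position 8 ('c'): unique! => answer = 8

8


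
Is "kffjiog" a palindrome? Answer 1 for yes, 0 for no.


Input: kffjiog
Reversed: goijffk
  Compare pos 0 ('k') with pos 6 ('g'): MISMATCH
  Compare pos 1 ('f') with pos 5 ('o'): MISMATCH
  Compare pos 2 ('f') with pos 4 ('i'): MISMATCH
Result: not a palindrome

0


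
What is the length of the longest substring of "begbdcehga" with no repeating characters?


Input: "begbdcehga"
Sliding window (track last position of each char):
  Position 0 ('b'): window [0,0] length 1 -- new best
  Position 1 ('e'): window [0,1] length 2 -- new best
  Position 2 ('g'): window [0,2] length 3 -- new best
  Position 3 ('b'): repeat (last at 0), move window start to 1
  Position 3 ('b'): window [1,3] length 3
  Position 4 ('d'): window [1,4] length 4 -- new best
  Position 5 ('c'): window [1,5] length 5 -- new best
  Position 6 ('e'): repeat (last at 1), move window start to 2
  Position 6 ('e'): window [2,6] length 5
  Position 7 ('h'): window [2,7] length 6 -- new best
  Position 8 ('g'): repeat (last at 2), move window start to 3
  Position 8 ('g'): window [3,8] length 6
  Position 9 ('a'): window [3,9] length 7 -- new best
Longest substring with no repeats: "bdcehga" with length 7

7


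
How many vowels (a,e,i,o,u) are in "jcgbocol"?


Input: jcgbocol
Checking each character:
  'j' at position 0: consonant
  'c' at position 1: consonant
  'g' at position 2: consonant
  'b' at position 3: consonant
  'o' at position 4: vowel (running total: 1)
  'c' at position 5: consonant
  'o' at position 6: vowel (running total: 2)
  'l' at position 7: consonant
Total vowels: 2

2


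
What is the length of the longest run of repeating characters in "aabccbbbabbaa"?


Input: "aabccbbbabbaa"
Scanning for longest run:
  Position 1 ('a'): continues run of 'a', length=2
  Position 2 ('b'): new char, reset run to 1
  Position 3 ('c'): new char, reset run to 1
  Position 4 ('c'): continues run of 'c', length=2
  Position 5 ('b'): new char, reset run to 1
  Position 6 ('b'): continues run of 'b', length=2
  Position 7 ('b'): continues run of 'b', length=3
  Position 8 ('a'): new char, reset run to 1
  Position 9 ('b'): new char, reset run to 1
  Position 10 ('b'): continues run of 'b', length=2
  Position 11 ('a'): new char, reset run to 1
  Position 12 ('a'): continues run of 'a', length=2
Longest run: 'b' with length 3

3


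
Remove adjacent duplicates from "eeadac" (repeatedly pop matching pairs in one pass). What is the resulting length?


Input: eeadac
Stack-based adjacent duplicate removal:
  Read 'e': push. Stack: e
  Read 'e': matches stack top 'e' => pop. Stack: (empty)
  Read 'a': push. Stack: a
  Read 'd': push. Stack: ad
  Read 'a': push. Stack: ada
  Read 'c': push. Stack: adac
Final stack: "adac" (length 4)

4


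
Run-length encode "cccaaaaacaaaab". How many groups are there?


Input: cccaaaaacaaaab
Scanning for consecutive runs:
  Group 1: 'c' x 3 (positions 0-2)
  Group 2: 'a' x 5 (positions 3-7)
  Group 3: 'c' x 1 (positions 8-8)
  Group 4: 'a' x 4 (positions 9-12)
  Group 5: 'b' x 1 (positions 13-13)
Total groups: 5

5


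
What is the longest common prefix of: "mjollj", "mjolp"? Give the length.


Words: mjollj, mjolp
  Position 0: all 'm' => match
  Position 1: all 'j' => match
  Position 2: all 'o' => match
  Position 3: all 'l' => match
  Position 4: ('l', 'p') => mismatch, stop
LCP = "mjol" (length 4)

4


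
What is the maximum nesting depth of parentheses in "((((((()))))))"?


Input: "((((((()))))))"
Tracking depth:
  Position 0 '(': depth becomes 1
  Position 1 '(': depth becomes 2
  Position 2 '(': depth becomes 3
  Position 3 '(': depth becomes 4
  Position 4 '(': depth becomes 5
  Position 5 '(': depth becomes 6
  Position 6 '(': depth becomes 7
  Position 7 ')': depth becomes 6
  Position 8 ')': depth becomes 5
  Position 9 ')': depth becomes 4
  Position 10 ')': depth becomes 3
  Position 11 ')': depth becomes 2
  Position 12 ')': depth becomes 1
  Position 13 ')': depth becomes 0
Maximum depth reached: 7

7
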